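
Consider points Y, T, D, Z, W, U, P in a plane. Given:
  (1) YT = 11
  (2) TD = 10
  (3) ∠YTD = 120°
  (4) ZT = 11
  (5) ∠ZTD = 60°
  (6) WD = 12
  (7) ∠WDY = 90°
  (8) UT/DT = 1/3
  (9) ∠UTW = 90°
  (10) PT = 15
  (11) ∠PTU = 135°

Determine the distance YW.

Step 1: By the law of cosines on triangle DTY: DY² = 10² + 11² − 2·10·11·cos(120°) = 331, so DY ≈ 18.19.
Step 2: By the law of cosines on triangle YDW: YW² = 18.19² + 12² − 2·18.19·12·cos(90°) = 475, so YW = 5·√19.

Therefore, the length of YW = 5·√19.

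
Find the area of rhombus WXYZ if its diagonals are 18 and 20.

Area of a rhombus = (d1 * d2) / 2
Area = (18 * 20) / 2
Area = 360 / 2
Area = 180

180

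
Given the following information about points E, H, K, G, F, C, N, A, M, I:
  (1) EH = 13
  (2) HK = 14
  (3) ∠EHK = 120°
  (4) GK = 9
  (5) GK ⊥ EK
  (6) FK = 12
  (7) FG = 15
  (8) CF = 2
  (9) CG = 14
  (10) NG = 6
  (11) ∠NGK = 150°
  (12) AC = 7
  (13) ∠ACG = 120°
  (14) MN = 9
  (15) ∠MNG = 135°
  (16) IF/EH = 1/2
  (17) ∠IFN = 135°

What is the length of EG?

Step 1: By the law of cosines on triangle EHK: EK² = 13² + 14² − 2·13·14·cos(120°) = 547, so EK ≈ 23.39.
Step 2: By the law of cosines on triangle EKG: EG² = 23.39² + 9² − 2·23.39·9·cos(90°) = 628, so EG = 2·√157.

Therefore, the length of EG = 2·√157.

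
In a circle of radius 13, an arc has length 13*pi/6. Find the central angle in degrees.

The full circumference is 2πr = 26*pi.
The arc is 13*pi/6 / 26*pi = 1/12 of the full circle.
So the central angle = 1/12 × 360° = 30°.

30°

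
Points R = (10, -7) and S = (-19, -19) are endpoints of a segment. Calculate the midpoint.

The midpoint is the point halfway along the segment.
Move half the horizontal distance: 10 + (-19 - 10)/2 = 10 + -29/2 = -9/2
Move half the vertical distance: -7 + (-19 - -7)/2 = -7 + -12/2 = -13
Midpoint = (-9/2, -13)

(-9/2, -13)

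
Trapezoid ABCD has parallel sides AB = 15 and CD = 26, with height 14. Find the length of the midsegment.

The midsegment (median) of a trapezoid connects the midpoints of the non-parallel sides.
Its length is the average of the two bases: (15 + 26) / 2 = 41/2.

41/2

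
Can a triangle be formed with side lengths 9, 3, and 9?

Check all three triangle inequalities:
9 + 3 = 12 > 9 ✓
9 + 9 = 18 > 3 ✓
3 + 9 = 12 > 9 ✓
All conditions hold, so these sides form a valid triangle.

Yes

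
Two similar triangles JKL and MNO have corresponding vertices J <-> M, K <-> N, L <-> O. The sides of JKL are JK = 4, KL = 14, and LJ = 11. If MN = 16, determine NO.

Since the triangles are similar, the ratio of corresponding sides is constant.
Scale factor k = MN / JK = 16 / 4 = 4
NO = k * KL = 4 * 14 = 56

56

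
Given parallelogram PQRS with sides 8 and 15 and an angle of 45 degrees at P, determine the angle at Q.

In a parallelogram, consecutive angles are supplementary (sum to 180°).
angle Q = 180 - angle P
angle Q = 180 - 45
angle Q = 135 degrees

135 degrees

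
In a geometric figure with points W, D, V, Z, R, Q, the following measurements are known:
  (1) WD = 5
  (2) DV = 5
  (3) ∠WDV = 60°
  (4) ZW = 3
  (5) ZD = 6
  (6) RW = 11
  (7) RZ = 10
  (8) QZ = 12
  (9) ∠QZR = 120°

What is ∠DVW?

Step 1: By the law of cosines on triangle VDW: VW² = 5² + 5² − 2·5·5·cos(60°) = 25, so VW = 5.
Step 2: By the inverse law of cosines on triangle DVW: cos(∠DVW) = (5² + 5² − 5²) / (2·5·5) = 25/50 = 0.5, so ∠DVW = 60°.

Therefore, the measure of angle ∠DVW = 60°.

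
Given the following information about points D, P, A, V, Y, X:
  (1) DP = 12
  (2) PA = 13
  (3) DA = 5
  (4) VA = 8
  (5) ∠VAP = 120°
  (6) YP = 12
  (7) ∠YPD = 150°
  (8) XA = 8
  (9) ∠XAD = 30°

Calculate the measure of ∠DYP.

Step 1: By the law of cosines on triangle YPD: YD² = 12² + 12² − 2·12·12·cos(150°) = 537.42, so YD ≈ 23.18.
Step 2: By the inverse law of cosines on triangle DYP: cos(∠DYP) = (23.18² + 12² − 12²) / (2·23.18·12) = 537.42/556.37 = 0.9659, so ∠DYP = 15°.

Therefore, the measure of angle ∠DYP = 15°.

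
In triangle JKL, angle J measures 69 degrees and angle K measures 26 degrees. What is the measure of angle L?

By the triangle angle sum property, the three interior angles of any triangle add up to 180°.
We know angle J = 69° and angle K = 26°, so their sum is 95°.
Therefore angle L = 180° - 95° = 85°.

85 degrees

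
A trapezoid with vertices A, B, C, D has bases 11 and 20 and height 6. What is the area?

Area = (11 + 20) * 6 / 2 = 186 / 2 = 93

93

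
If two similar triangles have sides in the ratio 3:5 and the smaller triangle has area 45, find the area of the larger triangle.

The ratio of areas of similar triangles = (side ratio)^2.
Side ratio = 3:5, so area ratio = 9:25.
Area of the larger triangle / Area of the smaller triangle = 25/9
Area of the larger triangle = 45 * 25/9 = 125

125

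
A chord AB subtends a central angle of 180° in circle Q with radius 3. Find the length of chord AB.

Chord length = 2r sin(θ/2)
= 2 × 3 × sin(180°/2)
= 2 × 3 × sin(90°)
= 6

6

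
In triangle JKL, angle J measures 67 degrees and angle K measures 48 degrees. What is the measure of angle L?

The interior angles sum to 180°: angle L = 180 - 67 - 48 = 65°.
The triangle is acute (angles 67°, 48°, 65°).

65 degrees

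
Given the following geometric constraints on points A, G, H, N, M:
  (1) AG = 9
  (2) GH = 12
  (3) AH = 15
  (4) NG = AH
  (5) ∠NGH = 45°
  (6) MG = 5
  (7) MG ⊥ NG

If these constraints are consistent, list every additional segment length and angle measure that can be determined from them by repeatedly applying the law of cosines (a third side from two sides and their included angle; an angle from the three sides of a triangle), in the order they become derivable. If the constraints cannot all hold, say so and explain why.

The constraints are consistent. Derivable facts, in order:
After 1 step:
- HN ≈ 10.7
- NM = 5·√10
- ∠AGH = 90°
- ∠AHG = 36.87°
- ∠GAH = 53.13°
After 2 steps:
- ∠GHN = 82.52°
- ∠GMN = 71.57°
- ∠GNH = 52.48°
- ∠GNM = 18.43°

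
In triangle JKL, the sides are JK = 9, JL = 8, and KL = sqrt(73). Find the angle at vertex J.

cos(J) = (9² + 8² - (sqrt(73))²) / (2 × 9 × 8) = 1/2, so J = arccos(1/2) = 60°.

60°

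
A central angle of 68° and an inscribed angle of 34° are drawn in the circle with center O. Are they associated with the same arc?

By the inscribed angle theorem, if both angles subtend the same arc, the inscribed angle must be half the central angle.
Half of 68° = 34°, which equals the given inscribed angle of 34°.
Therefore, yes, they correspond to the same arc.

Yes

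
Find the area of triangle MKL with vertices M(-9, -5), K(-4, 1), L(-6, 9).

Using the Shoelace formula for a triangle:
Area = (1/2)|x0(y1 - y2) + x1(y2 - y0) + x2(y0 - y1)|
Area = (1/2)|-9(1 - 9) + -4(9 - -5) + -6(-5 - 1)|
Area = (1/2)|72 + -56 + 36|
Area = (1/2)|52|
Area = (1/2)(52)
Area = 26

26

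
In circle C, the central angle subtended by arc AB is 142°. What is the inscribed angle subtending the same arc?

Inscribed angle = 142° / 2 = 71° (inscribed angle theorem).

71°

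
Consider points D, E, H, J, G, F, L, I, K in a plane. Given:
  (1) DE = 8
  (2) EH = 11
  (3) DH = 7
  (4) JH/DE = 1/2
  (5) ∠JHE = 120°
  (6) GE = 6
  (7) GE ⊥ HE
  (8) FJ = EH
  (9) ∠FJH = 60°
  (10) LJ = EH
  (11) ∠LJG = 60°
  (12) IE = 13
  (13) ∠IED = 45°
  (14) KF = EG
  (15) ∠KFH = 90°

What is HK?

From the given relations: FJ = EH = 11; JH = 1/2·DE = 1/2·8 = 4; KF = EG = 6.
Step 1: By the law of cosines on triangle FJH: FH² = 11² + 4² − 2·11·4·cos(60°) = 93, so FH = √93.
Step 2: By the law of cosines on triangle HFK: HK² = √93² + 6² − 2·√93·6·cos(90°) = 129, so HK = √129.

Therefore, the length of HK = √129.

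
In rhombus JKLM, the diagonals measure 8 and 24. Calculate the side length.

The diagonals of a rhombus bisect each other at right angles.
Half-diagonals: 8/2 = 4 and 24/2 = 12
side = sqrt(4^2 + 12^2)
side = sqrt(16 + 144)
side = sqrt(160) = 4*sqrt(10)

4*sqrt(10)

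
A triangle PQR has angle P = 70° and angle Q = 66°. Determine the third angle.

angle R = 180 - 70 - 66 = 44 degrees.

44 degrees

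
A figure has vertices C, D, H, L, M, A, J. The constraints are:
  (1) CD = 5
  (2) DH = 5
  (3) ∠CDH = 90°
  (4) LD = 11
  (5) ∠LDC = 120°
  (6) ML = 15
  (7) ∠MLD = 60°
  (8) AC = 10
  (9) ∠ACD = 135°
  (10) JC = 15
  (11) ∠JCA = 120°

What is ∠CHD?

Step 1: By the law of cosines on triangle HDC: HC² = 5² + 5² − 2·5·5·cos(90°) = 50, so HC = 5·√2.
Step 2: By the inverse law of cosines on triangle CHD: cos(∠CHD) = ((5·√2)² + 5² − 5²) / (2·5·√2·5) = 50/70.71 = 0.7071, so ∠CHD = 45°.

Therefore, the measure of angle ∠CHD = 45°.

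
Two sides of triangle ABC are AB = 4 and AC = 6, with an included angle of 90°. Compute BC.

The included angle is 90°, so the triangle is right-angled at A. The opposite side BC is the hypotenuse.
By the Pythagorean theorem: BC = sqrt(4^2 + 6^2) = sqrt(52) = 2*sqrt(13).

2*sqrt(13)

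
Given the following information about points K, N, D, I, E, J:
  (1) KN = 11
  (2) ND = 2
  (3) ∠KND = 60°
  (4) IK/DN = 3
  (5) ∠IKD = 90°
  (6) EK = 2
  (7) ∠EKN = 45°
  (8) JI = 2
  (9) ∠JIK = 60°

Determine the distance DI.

From the given relations: IK = 3·DN = 3·2 = 6.
Step 1: By the law of cosines on triangle DNK: DK² = 2² + 11² − 2·2·11·cos(60°) = 103, so DK = √103.
Step 2: By the law of cosines on triangle DKI: DI² = √103² + 6² − 2·√103·6·cos(90°) = 139, so DI = √139.

Therefore, the length of DI = √139.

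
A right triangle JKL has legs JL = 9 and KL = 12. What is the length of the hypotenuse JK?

In a right triangle, the square of the hypotenuse equals the sum of the squares of the two legs.
The legs are 9 and 12, so the hypotenuse = sqrt(81 + 144) = sqrt(225) = 15.

15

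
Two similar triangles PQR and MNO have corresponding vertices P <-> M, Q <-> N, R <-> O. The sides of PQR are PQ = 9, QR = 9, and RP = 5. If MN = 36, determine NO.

k = 36/9 = 4. NO = 4 * 9 = 36.

36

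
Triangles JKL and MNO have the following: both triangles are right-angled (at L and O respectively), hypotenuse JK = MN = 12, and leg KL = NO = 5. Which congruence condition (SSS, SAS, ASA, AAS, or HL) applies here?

The given information provides:
both triangles are right-angled (at L and O respectively), hypotenuse JK = MN = 12, and leg KL = NO = 5
This matches the HL congruence theorem.
The hypotenuse and one leg of two right triangles are equal (Hypotenuse-Leg).

HL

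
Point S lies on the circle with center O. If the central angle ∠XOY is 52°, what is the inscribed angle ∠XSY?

An inscribed angle intercepts an arc from a point on the circle, while the central angle intercepts the same arc from the center.
The inscribed angle is always half the central angle: 52° / 2 = 26°.

26°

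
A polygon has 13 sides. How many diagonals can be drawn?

Each of the 13 vertices connects to 10 non-adjacent vertices via diagonals.
Total connections = 13 × 10 = 130, but each diagonal is counted twice.
Number of diagonals = 130 / 2 = 65.

65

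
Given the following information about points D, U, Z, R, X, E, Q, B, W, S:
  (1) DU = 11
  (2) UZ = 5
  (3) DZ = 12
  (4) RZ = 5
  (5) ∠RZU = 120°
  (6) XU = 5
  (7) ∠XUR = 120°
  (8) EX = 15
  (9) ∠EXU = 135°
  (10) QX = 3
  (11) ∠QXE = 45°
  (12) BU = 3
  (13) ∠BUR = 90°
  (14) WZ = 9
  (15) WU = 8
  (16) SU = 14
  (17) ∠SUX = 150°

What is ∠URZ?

Step 1: By the law of cosines on triangle RZU: RU² = 5² + 5² − 2·5·5·cos(120°) = 75, so RU = 5·√3.
Step 2: By the inverse law of cosines on triangle URZ: cos(∠URZ) = ((5·√3)² + 5² − 5²) / (2·5·√3·5) = 75/86.6 = 0.866, so ∠URZ = 30°.

Therefore, the measure of angle ∠URZ = 30°.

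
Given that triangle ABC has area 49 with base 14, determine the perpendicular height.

height = 2 * 49 / 14 = 7

7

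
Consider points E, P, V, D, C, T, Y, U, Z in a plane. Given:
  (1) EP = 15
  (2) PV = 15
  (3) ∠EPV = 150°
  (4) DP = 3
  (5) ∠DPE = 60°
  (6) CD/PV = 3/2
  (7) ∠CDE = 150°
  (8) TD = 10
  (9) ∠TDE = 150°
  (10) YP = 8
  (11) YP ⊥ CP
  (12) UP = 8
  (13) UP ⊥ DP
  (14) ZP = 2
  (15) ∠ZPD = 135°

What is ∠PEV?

Step 1: By the law of cosines on triangle EPV: EV² = 15² + 15² − 2·15·15·cos(150°) = 839.71, so EV ≈ 28.98.
Step 2: By the inverse law of cosines on triangle PEV: cos(∠PEV) = (15² + 28.98² − 15²) / (2·15·28.98) = 839.71/869.33 = 0.9659, so ∠PEV = 15°.

Therefore, the measure of angle ∠PEV = 15°.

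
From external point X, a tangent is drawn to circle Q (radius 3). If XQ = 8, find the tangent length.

Let T be the point of tangency. Then QT ⊥ XT (radius ⊥ tangent).
In right triangle QTX: QX² = QT² + XT²
8² = 3² + XT²
XT² = 55, XT = sqrt(55)

sqrt(55)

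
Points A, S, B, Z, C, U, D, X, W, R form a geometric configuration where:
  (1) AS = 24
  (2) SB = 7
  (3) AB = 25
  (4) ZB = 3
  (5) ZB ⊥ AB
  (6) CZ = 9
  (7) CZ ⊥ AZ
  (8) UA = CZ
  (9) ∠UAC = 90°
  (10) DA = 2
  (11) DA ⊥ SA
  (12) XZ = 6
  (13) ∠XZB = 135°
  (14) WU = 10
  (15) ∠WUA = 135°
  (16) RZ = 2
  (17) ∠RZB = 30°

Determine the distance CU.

From the given relations: UA = CZ = 9.
Step 1: By the law of cosines on triangle ZBA: ZA² = 3² + 25² − 2·3·25·cos(90°) = 634, so ZA ≈ 25.18.
Step 2: By the law of cosines on triangle CZA: CA² = 9² + 25.18² − 2·9·25.18·cos(90°) = 715, so CA ≈ 26.74.
Step 3: By the law of cosines on triangle CAU: CU² = 26.74² + 9² − 2·26.74·9·cos(90°) = 796, so CU = 2·√199.

Therefore, the length of CU = 2·√199.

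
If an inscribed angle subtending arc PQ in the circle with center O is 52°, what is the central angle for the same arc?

Central angle = 2 × 52° = 104° (inscribed angle theorem).

104°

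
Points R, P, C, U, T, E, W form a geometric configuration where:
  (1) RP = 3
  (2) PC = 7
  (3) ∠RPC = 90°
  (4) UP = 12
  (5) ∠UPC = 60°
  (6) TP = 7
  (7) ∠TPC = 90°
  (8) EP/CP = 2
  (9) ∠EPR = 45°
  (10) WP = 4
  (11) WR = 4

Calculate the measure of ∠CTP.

Step 1: By the law of cosines on triangle TPC: TC² = 7² + 7² − 2·7·7·cos(90°) = 98, so TC = 7·√2.
Step 2: By the inverse law of cosines on triangle CTP: cos(∠CTP) = ((7·√2)² + 7² − 7²) / (2·7·√2·7) = 98/138.59 = 0.7071, so ∠CTP = 45°.

Therefore, the measure of angle ∠CTP = 45°.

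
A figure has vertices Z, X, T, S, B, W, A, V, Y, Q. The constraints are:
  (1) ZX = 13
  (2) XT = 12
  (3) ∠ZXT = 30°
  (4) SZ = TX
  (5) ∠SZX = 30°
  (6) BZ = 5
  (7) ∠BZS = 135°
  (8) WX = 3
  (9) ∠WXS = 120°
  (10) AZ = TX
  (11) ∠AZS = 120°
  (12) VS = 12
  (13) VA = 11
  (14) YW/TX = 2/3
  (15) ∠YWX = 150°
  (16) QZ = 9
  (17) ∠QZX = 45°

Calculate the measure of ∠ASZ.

From the given relations: SZ = TX = 12; AZ = TX = 12.
Step 1: By the law of cosines on triangle SZA: SA² = 12² + 12² − 2·12·12·cos(120°) = 432, so SA = 12·√3.
Step 2: By the inverse law of cosines on triangle ASZ: cos(∠ASZ) = ((12·√3)² + 12² − 12²) / (2·12·√3·12) = 432/498.83 = 0.866, so ∠ASZ = 30°.

Therefore, the measure of angle ∠ASZ = 30°.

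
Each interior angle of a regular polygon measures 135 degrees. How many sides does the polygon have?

Each interior angle of a regular n-gon is (n - 2) * 180 / n.
Setting this equal to 135:
(n - 2) * 180 / n = 135
Each exterior angle = 180 - 135 = 45 degrees.
Since exterior angles sum to 360: n = 360 / 45 = 8.

8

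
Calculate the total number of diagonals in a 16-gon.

Total line segments between 16 vertices = C(16,2) = 120.
Subtract the 16 sides: 120 - 16 = 104 diagonals.

104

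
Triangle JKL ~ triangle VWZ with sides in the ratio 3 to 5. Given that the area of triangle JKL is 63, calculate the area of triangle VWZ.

The ratio of areas of similar triangles = (side ratio)^2.
Side ratio = 3:5, so area ratio = 9:25.
Area of VWZ / Area of JKL = 25/9
Area of VWZ = 63 * 25/9 = 175

175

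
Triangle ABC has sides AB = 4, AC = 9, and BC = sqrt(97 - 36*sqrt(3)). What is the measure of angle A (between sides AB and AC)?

cos(A) = (4² + 9² - (sqrt(97 - 36*sqrt(3)))²) / (2 × 4 × 9) = sqrt(3)/2, so A = arccos(sqrt(3)/2) = 30°.

30°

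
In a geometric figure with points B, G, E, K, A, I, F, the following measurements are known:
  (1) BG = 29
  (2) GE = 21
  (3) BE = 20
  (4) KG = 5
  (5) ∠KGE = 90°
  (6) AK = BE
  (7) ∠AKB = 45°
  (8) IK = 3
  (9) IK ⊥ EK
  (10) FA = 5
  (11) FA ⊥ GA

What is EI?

Step 1: By the law of cosines on triangle EGK: EK² = 21² + 5² − 2·21·5·cos(90°) = 466, so EK ≈ 21.59.
Step 2: By the law of cosines on triangle EKI: EI² = 21.59² + 3² − 2·21.59·3·cos(90°) = 475, so EI = 5·√19.

Therefore, the length of EI = 5·√19.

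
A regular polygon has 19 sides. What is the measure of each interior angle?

Each interior angle of a regular n-gon is (n - 2) * 180 / n.
For n = 19: (19 - 2) * 180 / 19 = 3060/19 = 3060/19 degrees.

3060/19 degrees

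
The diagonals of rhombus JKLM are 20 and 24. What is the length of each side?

Half-diagonals are 10 and 12. side = sqrt(10^2 + 12^2) = sqrt(244) = 2*sqrt(61)

2*sqrt(61)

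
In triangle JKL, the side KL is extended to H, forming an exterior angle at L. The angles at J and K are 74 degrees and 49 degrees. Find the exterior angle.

The interior angle at L is 180 - 74 - 49 = 57 degrees.
The exterior angle and interior angle at L are supplementary:
Exterior angle = 180 - 57 = 123 degrees.

123 degrees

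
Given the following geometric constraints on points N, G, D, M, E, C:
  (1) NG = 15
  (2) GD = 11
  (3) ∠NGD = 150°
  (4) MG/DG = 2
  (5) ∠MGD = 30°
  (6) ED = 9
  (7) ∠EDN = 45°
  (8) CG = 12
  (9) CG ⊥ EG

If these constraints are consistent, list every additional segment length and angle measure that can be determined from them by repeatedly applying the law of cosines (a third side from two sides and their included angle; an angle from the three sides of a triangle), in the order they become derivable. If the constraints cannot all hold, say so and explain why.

The constraints are consistent. Derivable facts, in order:
After 1 step:
- DM ≈ 13.63
- ND ≈ 25.14
After 2 steps:
- NE ≈ 19.82
- ∠DMG = 23.79°
- ∠DNG = 12.64°
- ∠GDM = 126.21°
- ∠GDN = 17.36°
After 3 steps:
- ∠DEN = 116.27°
- ∠DNE = 18.73°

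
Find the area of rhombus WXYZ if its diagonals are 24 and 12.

The diagonals of a rhombus divide it into four right triangles.
Each triangle has legs 24/ 2 = 12 and 12/2 = 6, so each has area (1/2)*12*6 = 36.
Four such triangles give total area = (d1 * d2) / 2 = 144.

144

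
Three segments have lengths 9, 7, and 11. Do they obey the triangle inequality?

Sort the sides: 7, 9, 11.
It suffices to check that the sum of the two smallest exceeds the largest:
7 + 9 = 16 > 11. ✓
Yes, a valid triangle can be formed.

Yes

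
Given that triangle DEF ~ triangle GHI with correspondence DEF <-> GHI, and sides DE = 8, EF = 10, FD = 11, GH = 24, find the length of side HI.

Since the triangles are similar, the ratio of corresponding sides is constant.
Scale factor k = GH / DE = 24 / 8 = 3
HI = k * EF = 3 * 10 = 30

30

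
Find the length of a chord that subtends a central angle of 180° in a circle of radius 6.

Chord length = 2r sin(θ/2)
= 2 × 6 × sin(180°/2)
= 2 × 6 × sin(90°)
= 12

12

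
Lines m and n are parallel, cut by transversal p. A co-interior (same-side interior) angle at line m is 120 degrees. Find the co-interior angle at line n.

Co-interior (same-side interior) angles are between the parallel lines on the same side of the transversal.
Unlike corresponding or alternate interior angles, they are supplementary rather than equal.
So the angle = 180 - 120 = 60 degrees.

60 degrees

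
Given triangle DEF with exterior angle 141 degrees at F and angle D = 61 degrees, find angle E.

angle E = 141 - 61 = 80 degrees (exterior angle theorem).

80 degrees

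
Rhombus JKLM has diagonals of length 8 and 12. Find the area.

The diagonals of a rhombus divide it into four right triangles.
Each triangle has legs 8/ 2 = 4 and 12/2 = 6, so each has area (1/2)*4*6 = 12.
Four such triangles give total area = (d1 * d2) / 2 = 48.

48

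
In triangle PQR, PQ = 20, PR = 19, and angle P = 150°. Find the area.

Area = (1/2)(20)(19) sin(150°) = (1/2)(20)(19)(1/2) = 95

95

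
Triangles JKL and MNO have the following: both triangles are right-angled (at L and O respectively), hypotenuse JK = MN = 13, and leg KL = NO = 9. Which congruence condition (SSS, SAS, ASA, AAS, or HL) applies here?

Consider the given information: both triangles are right-angled (at L and O respectively), hypotenuse JK = MN = 13, and leg KL = NO = 9
This is not SSS or AAS: SSS requires all three pairs of sides, but we don't have that. AAS requires two angles and a non-included side.
The correct criterion is HL. The hypotenuse and one leg of two right triangles are equal (Hypotenuse-Leg).

HL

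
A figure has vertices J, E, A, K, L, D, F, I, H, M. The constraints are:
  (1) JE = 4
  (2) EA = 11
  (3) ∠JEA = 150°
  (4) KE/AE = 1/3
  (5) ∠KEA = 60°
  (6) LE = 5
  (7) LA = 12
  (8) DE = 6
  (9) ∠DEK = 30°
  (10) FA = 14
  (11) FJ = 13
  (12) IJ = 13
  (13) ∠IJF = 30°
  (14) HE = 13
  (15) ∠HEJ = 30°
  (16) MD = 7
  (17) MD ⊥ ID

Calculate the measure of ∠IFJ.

Step 1: By the law of cosines on triangle FJI: FI² = 13² + 13² − 2·13·13·cos(30°) = 45.28, so FI ≈ 6.73.
Step 2: By the inverse law of cosines on triangle IFJ: cos(∠IFJ) = (6.73² + 13² − 13²) / (2·6.73·13) = 45.28/174.96 = 0.2588, so ∠IFJ = 75°.

Therefore, the measure of angle ∠IFJ = 75°.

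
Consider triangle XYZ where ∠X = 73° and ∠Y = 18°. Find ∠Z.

By the triangle angle sum property, the three interior angles of any triangle add up to 180°.
We know angle X = 73° and angle Y = 18°, so their sum is 91°.
Therefore angle Z = 180° - 91° = 89°.

89 degrees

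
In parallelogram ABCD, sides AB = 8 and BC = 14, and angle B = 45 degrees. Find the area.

Area = 8 * 14 * sin(45°) = 112 * sqrt(2)/2 = 56*sqrt(2)

56*sqrt(2)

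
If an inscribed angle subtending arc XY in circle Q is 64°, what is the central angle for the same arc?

Central angle = 2 × 64° = 128° (inscribed angle theorem).

128°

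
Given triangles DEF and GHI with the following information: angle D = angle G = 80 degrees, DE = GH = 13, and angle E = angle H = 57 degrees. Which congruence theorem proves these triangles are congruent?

Consider the given information: angle D = angle G = 80 degrees, DE = GH = 13, and angle E = angle H = 57 degrees
This is not AAS or HL: AAS requires two angles and a non-included side. HL only applies to right triangles with matching hypotenuse and leg.
The correct criterion is ASA. Two pairs of corresponding angles and the included side are equal (Angle-Side-Angle).

ASA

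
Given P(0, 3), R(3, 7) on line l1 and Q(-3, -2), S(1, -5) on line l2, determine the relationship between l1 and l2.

Slope of line 1: m1 = (7 - 3)/(3 - 0) = 4/3 = 4/3
Slope of line 2: m2 = (-5 - -2)/(1 - -3) = -3/4 = -3/4
Two lines are perpendicular when the product of their slopes is -1 (negative reciprocals).
m1 * m2 = (4/3) * (-3/4) = -1, confirming perpendicularity.

Perpendicular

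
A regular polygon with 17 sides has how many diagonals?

Each of the 17 vertices connects to 14 non-adjacent vertices via diagonals.
Total connections = 17 × 14 = 238, but each diagonal is counted twice.
Number of diagonals = 238 / 2 = 119.

119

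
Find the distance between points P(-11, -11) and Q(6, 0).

d = sqrt((17)^2 + (11)^2) = sqrt(410)

sqrt(410)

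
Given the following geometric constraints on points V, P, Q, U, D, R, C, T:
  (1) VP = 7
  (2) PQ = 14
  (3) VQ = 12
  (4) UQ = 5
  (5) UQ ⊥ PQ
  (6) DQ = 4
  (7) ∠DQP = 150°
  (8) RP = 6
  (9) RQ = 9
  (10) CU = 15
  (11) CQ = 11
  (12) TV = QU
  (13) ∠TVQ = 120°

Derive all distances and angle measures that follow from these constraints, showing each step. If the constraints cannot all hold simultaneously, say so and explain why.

The constraints are consistent.

From the given relations:
  TV = QU = 5

Step 1: From PQ = 14, QU = 5, and ∠PQU = 90°, by the law of cosines:
  PU² = PQ² + QU² - 2·PQ·QU·cos(90°) = 196 + 25 - 0 = 221
  PU ≈ 14.87

Step 2: From PQ = 14, QD = 4, and ∠PQD = 150°, by the law of cosines:
  PD² = PQ² + QD² - 2·PQ·QD·cos(150°) = 196 + 16 + 96.99 = 309
  PD ≈ 17.58

Step 3: From QV = 12, VT = 5, and ∠QVT = 120°, by the law of cosines:
  QT² = QV² + VT² - 2·QV·VT·cos(120°) = 144 + 25 + 60 = 229
  QT ≈ 15.13

Step 4: From VP = 7, VQ = 12, PQ = 14, by the inverse law of cosines:
  cos(∠PVQ) = (VP² + VQ² - PQ²) / (2·VP·VQ)
  ∠PVQ = 91.02°

Step 5: From PQ = 14, PR = 6, QR = 9, by the inverse law of cosines:
  cos(∠QPR) = (PQ² + PR² - QR²) / (2·PQ·PR)
  ∠QPR = 26°

Step 6: From PQ = 14, PV = 7, QV = 12, by the inverse law of cosines:
  cos(∠QPV) = (PQ² + PV² - QV²) / (2·PQ·PV)
  ∠QPV = 58.98°

Step 7: From QC = 11, QU = 5, CU = 15, by the inverse law of cosines:
  cos(∠CQU) = (QC² + QU² - CU²) / (2·QC·QU)
  ∠CQU = 135.9°

Step 8: From QP = 14, QR = 9, PR = 6, by the inverse law of cosines:
  cos(∠PQR) = (QP² + QR² - PR²) / (2·QP·QR)
  ∠PQR = 16.99°

Step 9: From QP = 14, QV = 12, PV = 7, by the inverse law of cosines:
  cos(∠PQV) = (QP² + QV² - PV²) / (2·QP·QV)
  ∠PQV = 29.99°

Step 10: From UC = 15, UQ = 5, CQ = 11, by the inverse law of cosines:
  cos(∠CUQ) = (UC² + UQ² - CQ²) / (2·UC·UQ)
  ∠CUQ = 30.68°

Step 11: From RP = 6, RQ = 9, PQ = 14, by the inverse law of cosines:
  cos(∠PRQ) = (RP² + RQ² - PQ²) / (2·RP·RQ)
  ∠PRQ = 137.01°

Step 12: From CQ = 11, CU = 15, QU = 5, by the inverse law of cosines:
  cos(∠QCU) = (CQ² + CU² - QU²) / (2·CQ·CU)
  ∠QCU = 13.41°

Step 13: From PD = 17.58, PQ = 14, DQ = 4, by the inverse law of cosines:
  cos(∠DPQ) = (PD² + PQ² - DQ²) / (2·PD·PQ)
  ∠DPQ = 6.53°

Step 14: From PQ = 14, PU = 14.87, QU = 5, by the inverse law of cosines:
  cos(∠QPU) = (PQ² + PU² - QU²) / (2·PQ·PU)
  ∠QPU = 19.65°

Step 15: From QT = 15.13, QV = 12, TV = 5, by the inverse law of cosines:
  cos(∠TQV) = (QT² + QV² - TV²) / (2·QT·QV)
  ∠TQV = 16.63°

Step 16: From UP = 14.87, UQ = 5, PQ = 14, by the inverse law of cosines:
  cos(∠PUQ) = (UP² + UQ² - PQ²) / (2·UP·UQ)
  ∠PUQ = 70.35°

Step 17: From DP = 17.58, DQ = 4, PQ = 14, by the inverse law of cosines:
  cos(∠PDQ) = (DP² + DQ² - PQ²) / (2·DP·DQ)
  ∠PDQ = 23.47°

Step 18: From TQ = 15.13, TV = 5, QV = 12, by the inverse law of cosines:
  cos(∠QTV) = (TQ² + TV² - QV²) / (2·TQ·TV)
  ∠QTV = 43.37°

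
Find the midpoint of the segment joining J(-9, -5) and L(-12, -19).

The midpoint is the point halfway along the segment.
Move half the horizontal distance: -9 + (-12 - -9)/2 = -9 + -3/2 = -21/2
Move half the vertical distance: -5 + (-19 - -5)/2 = -5 + -14/2 = -12
Midpoint = (-21/2, -12)

(-21/2, -12)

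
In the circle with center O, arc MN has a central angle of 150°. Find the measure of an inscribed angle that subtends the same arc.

An inscribed angle intercepts an arc from a point on the circle, while the central angle intercepts the same arc from the center.
The inscribed angle is always half the central angle: 150° / 2 = 75°.

75°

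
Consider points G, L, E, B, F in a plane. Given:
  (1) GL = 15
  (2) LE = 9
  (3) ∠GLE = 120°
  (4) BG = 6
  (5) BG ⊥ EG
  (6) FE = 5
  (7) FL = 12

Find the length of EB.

Step 1: By the law of cosines on triangle ELG: EG² = 9² + 15² − 2·9·15·cos(120°) = 441, so EG = 21.
Step 2: By the law of cosines on triangle EGB: EB² = 21² + 6² − 2·21·6·cos(90°) = 477, so EB = 3·√53.

Therefore, the length of EB = 3·√53.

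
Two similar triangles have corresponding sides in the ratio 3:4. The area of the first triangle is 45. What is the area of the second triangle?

The ratio of areas of similar triangles = (side ratio)^2.
Side ratio = 3:4, so area ratio = 9:16.
Area of the second triangle / Area of the first triangle = 16/9
Area of the second triangle = 45 * 16/9 = 80

80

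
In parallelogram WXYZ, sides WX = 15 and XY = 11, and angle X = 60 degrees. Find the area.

Area = 15 * 11 * sin(60°) = 165 * sqrt(3)/2 = 165*sqrt(3)/2

165*sqrt(3)/2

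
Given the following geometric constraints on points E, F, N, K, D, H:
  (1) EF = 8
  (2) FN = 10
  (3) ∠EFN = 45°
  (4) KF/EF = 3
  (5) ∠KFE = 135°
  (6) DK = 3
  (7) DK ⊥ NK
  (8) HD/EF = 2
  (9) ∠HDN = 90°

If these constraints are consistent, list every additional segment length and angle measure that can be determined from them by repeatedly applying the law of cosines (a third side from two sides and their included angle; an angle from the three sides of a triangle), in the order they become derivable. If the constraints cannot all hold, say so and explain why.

The constraints are consistent. Derivable facts, in order:
After 1 step:
- EK ≈ 30.19
- EN ≈ 7.13
After 2 steps:
- ∠EKF = 10.8°
- ∠ENF = 52.48°
- ∠FEK = 34.2°
- ∠FEN = 82.52°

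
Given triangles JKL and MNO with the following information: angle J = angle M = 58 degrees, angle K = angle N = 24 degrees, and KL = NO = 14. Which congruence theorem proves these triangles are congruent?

The given information provides:
angle J = angle M = 58 degrees, angle K = angle N = 24 degrees, and KL = NO = 14
This matches the AAS congruence theorem.
Two pairs of corresponding angles and a non-included side are equal (Angle-Angle-Side).

AAS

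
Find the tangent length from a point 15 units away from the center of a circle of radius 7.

The tangent, radius, and line from the external point to the center form a right triangle.
The right angle is where the tangent meets the radius.
By the Pythagorean theorem: tangent² + 7² = 15²
tangent² = 225 - 49 = 176
tangent = 4*sqrt(11)

4*sqrt(11)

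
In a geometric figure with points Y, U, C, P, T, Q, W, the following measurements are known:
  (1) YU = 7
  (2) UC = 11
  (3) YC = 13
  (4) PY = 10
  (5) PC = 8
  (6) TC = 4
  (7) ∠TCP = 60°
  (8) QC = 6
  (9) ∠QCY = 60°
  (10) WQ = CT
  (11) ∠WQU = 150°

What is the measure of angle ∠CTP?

Step 1: By the law of cosines on triangle TCP: TP² = 4² + 8² − 2·4·8·cos(60°) = 48, so TP = 4·√3.
Step 2: By the inverse law of cosines on triangle CTP: cos(∠CTP) = (4² + (4·√3)² − 8²) / (2·4·4·√3) = 0/55.43 = 0, so ∠CTP = 90°.

Therefore, the measure of angle ∠CTP = 90°.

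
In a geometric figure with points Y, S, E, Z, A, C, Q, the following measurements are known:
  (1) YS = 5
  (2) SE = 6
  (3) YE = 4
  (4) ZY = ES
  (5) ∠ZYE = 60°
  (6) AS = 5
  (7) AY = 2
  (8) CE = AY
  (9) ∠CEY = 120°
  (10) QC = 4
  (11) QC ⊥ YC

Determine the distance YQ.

From the given relations: CE = AY = 2.
Step 1: By the law of cosines on triangle CEY: CY² = 2² + 4² − 2·2·4·cos(120°) = 28, so CY = 2·√7.
Step 2: By the law of cosines on triangle YCQ: YQ² = (2·√7)² + 4² − 2·2·√7·4·cos(90°) = 44, so YQ = 2·√11.

Therefore, the length of YQ = 2·√11.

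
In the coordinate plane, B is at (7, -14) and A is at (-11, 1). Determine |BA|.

d = sqrt((-18)^2 + (15)^2) = sqrt(549) = 3*sqrt(61)

3*sqrt(61)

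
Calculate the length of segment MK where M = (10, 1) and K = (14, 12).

d = sqrt((14 - 10)^2 + (12 - 1)^2)
d = sqrt(4^2 + 11^2)
d = sqrt(16 + 121)
d = sqrt(137)

sqrt(137)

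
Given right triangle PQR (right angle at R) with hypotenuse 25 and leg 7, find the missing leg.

QR = sqrt(25^2 - 7^2) = sqrt(576) = 24

24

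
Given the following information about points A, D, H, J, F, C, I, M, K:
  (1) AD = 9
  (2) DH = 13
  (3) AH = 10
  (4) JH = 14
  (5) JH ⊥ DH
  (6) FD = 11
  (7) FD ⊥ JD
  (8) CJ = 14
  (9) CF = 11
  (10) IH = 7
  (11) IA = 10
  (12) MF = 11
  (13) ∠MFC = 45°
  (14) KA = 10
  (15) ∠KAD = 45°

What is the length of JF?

Step 1: By the law of cosines on triangle JHD: JD² = 14² + 13² − 2·14·13·cos(90°) = 365, so JD ≈ 19.1.
Step 2: By the law of cosines on triangle JDF: JF² = 19.1² + 11² − 2·19.1·11·cos(90°) = 486, so JF = 9·√6.

Therefore, the length of JF = 9·√6.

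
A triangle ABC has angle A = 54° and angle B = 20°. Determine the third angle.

The interior angles sum to 180°: angle C = 180 - 54 - 20 = 106°.
The triangle is obtuse (angles 54°, 20°, 106°).

106 degrees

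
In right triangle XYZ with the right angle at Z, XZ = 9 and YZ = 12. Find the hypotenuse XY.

In a right triangle, the square of the hypotenuse equals the sum of the squares of the two legs.
The legs are 9 and 12, so the hypotenuse = sqrt(81 + 144) = sqrt(225) = 15.

15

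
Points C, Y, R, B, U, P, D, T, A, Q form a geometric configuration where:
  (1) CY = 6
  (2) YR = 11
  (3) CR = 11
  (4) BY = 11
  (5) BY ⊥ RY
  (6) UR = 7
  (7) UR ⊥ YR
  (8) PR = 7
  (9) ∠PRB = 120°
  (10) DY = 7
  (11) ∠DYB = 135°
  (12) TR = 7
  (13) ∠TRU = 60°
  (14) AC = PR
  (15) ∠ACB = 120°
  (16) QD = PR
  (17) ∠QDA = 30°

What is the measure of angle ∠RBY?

Step 1: By the law of cosines on triangle BYR: BR² = 11² + 11² − 2·11·11·cos(90°) = 242, so BR = 11·√2.
Step 2: By the inverse law of cosines on triangle RBY: cos(∠RBY) = ((11·√2)² + 11² − 11²) / (2·11·√2·11) = 242/342.24 = 0.7071, so ∠RBY = 45°.

Therefore, the measure of angle ∠RBY = 45°.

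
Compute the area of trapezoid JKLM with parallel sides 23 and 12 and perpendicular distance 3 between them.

Area = (23 + 12) * 3 / 2 = 105 / 2 = 105/2

105/2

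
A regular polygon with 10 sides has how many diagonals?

Each of the 10 vertices connects to 7 non-adjacent vertices via diagonals.
Total connections = 10 × 7 = 70, but each diagonal is counted twice.
Number of diagonals = 70 / 2 = 35.

35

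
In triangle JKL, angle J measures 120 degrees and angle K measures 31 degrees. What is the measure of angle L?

angle L = 180 - 120 - 31 = 29 degrees.

29 degrees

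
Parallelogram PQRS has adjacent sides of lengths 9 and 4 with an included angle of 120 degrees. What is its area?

Area = a * b * sin(theta)
Area = 9 * 4 * sin(120 degrees)
Area = 36 * sqrt(3)/2
Area = 18*sqrt(3)

18*sqrt(3)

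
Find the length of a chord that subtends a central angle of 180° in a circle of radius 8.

Drop a perpendicular from the center to the chord, bisecting both the chord and the central angle.
Each half-chord = r sin(θ/2) = 8 sin(90°).
The full chord = 2 × 8 × sin(90°) = 16.

16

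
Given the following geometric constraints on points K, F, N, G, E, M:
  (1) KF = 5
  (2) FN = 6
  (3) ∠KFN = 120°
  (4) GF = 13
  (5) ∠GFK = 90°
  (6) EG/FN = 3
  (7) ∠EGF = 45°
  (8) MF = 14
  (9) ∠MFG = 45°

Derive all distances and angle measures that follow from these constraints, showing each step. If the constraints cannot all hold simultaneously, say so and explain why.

The constraints are consistent.

From the given relations:
  EG = 3·FN = 3·6 = 18

Step 1: From KF = 5, FN = 6, and ∠KFN = 120°, by the law of cosines:
  KN² = KF² + FN² - 2·KF·FN·cos(120°) = 25 + 36 + 30 = 91
  KN = √91

Step 2: From KF = 5, FG = 13, and ∠KFG = 90°, by the law of cosines:
  KG² = KF² + FG² - 2·KF·FG·cos(90°) = 25 + 169 - 0 = 194
  KG = √194

Step 3: From FG = 13, GE = 18, and ∠FGE = 45°, by the law of cosines:
  FE² = FG² + GE² - 2·FG·GE·cos(45°) = 169 + 324 - 330.9 = 162.1
  FE ≈ 12.73

Step 4: From GF = 13, FM = 14, and ∠GFM = 45°, by the law of cosines:
  GM² = GF² + FM² - 2·GF·FM·cos(45°) = 169 + 196 - 257.4 = 107.6
  GM ≈ 10.37

Step 5: From KF = 5, KG = √194, FG = 13, by the inverse law of cosines:
  cos(∠FKG) = (KF² + KG² - FG²) / (2·KF·KG)
  ∠FKG = 68.96°

Step 6: From KF = 5, KN = √91, FN = 6, by the inverse law of cosines:
  cos(∠FKN) = (KF² + KN² - FN²) / (2·KF·KN)
  ∠FKN = 33°

Step 7: From FE = 12.73, FG = 13, EG = 18, by the inverse law of cosines:
  cos(∠EFG) = (FE² + FG² - EG²) / (2·FE·FG)
  ∠EFG = 88.78°

Step 8: From NF = 6, NK = √91, FK = 5, by the inverse law of cosines:
  cos(∠FNK) = (NF² + NK² - FK²) / (2·NF·NK)
  ∠FNK = 27°

Step 9: From GF = 13, GK = √194, FK = 5, by the inverse law of cosines:
  cos(∠FGK) = (GF² + GK² - FK²) / (2·GF·GK)
  ∠FGK = 21.04°

Step 10: From GF = 13, GM = 10.37, FM = 14, by the inverse law of cosines:
  cos(∠FGM) = (GF² + GM² - FM²) / (2·GF·GM)
  ∠FGM = 72.61°

Step 11: From EF = 12.73, EG = 18, FG = 13, by the inverse law of cosines:
  cos(∠FEG) = (EF² + EG² - FG²) / (2·EF·EG)
  ∠FEG = 46.22°

Step 12: From MF = 14, MG = 10.37, FG = 13, by the inverse law of cosines:
  cos(∠FMG) = (MF² + MG² - FG²) / (2·MF·MG)
  ∠FMG = 62.39°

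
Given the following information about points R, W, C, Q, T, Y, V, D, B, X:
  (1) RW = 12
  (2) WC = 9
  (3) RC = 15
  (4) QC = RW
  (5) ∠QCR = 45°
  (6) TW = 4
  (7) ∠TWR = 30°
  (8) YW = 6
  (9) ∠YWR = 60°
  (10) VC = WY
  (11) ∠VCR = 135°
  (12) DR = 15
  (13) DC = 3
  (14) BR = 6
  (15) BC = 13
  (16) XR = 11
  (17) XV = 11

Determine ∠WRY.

Step 1: By the law of cosines on triangle RWY: RY² = 12² + 6² − 2·12·6·cos(60°) = 108, so RY = 6·√3.
Step 2: By the inverse law of cosines on triangle WRY: cos(∠WRY) = (12² + (6·√3)² − 6²) / (2·12·6·√3) = 216/249.42 = 0.866, so ∠WRY = 30°.

Therefore, the measure of angle ∠WRY = 30°.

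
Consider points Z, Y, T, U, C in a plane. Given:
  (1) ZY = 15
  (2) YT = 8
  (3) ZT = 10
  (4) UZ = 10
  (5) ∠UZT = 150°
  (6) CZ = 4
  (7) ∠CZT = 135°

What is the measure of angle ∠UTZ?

Step 1: By the law of cosines on triangle TZU: TU² = 10² + 10² − 2·10·10·cos(150°) = 373.21, so TU ≈ 19.32.
Step 2: By the inverse law of cosines on triangle UTZ: cos(∠UTZ) = (19.32² + 10² − 10²) / (2·19.32·10) = 373.21/386.37 = 0.9659, so ∠UTZ = 15°.

Therefore, the measure of angle ∠UTZ = 15°.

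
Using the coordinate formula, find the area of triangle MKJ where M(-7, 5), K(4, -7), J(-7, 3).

Shoelace: Area = (1/2)|-7(-7-3) + 4(3-5) + -7(5--7)| = (1/2)(22) = 11

11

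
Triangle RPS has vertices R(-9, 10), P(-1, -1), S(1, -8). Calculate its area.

Using the Shoelace formula for a triangle:
Area = (1/2)|x0(y1 - y2) + x1(y2 - y0) + x2(y0 - y1)|
Area = (1/2)|-9(-1 - -8) + -1(-8 - 10) + 1(10 - -1)|
Area = (1/2)|-63 + 18 + 11|
Area = (1/2)|-34|
Area = (1/2)(34)
Area = 17

17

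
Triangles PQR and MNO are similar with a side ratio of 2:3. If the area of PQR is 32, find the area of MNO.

The ratio of areas of similar triangles = (side ratio)^2.
Side ratio = 2:3, so area ratio = 4:9.
Area of MNO / Area of PQR = 9/4
Area of MNO = 32 * 9/4 = 72

72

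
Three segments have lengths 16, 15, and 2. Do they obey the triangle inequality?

Yes.
The triangle inequality requires that the sum of any two sides exceeds the third.
Here 2 + 15 = 17 > 16, so the condition is met.

Yes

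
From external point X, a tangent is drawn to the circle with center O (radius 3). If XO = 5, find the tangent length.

The tangent, radius, and line from the external point to the center form a right triangle.
The right angle is where the tangent meets the radius.
By the Pythagorean theorem: tangent² + 3² = 5²
tangent² = 25 - 9 = 16
tangent = 4

4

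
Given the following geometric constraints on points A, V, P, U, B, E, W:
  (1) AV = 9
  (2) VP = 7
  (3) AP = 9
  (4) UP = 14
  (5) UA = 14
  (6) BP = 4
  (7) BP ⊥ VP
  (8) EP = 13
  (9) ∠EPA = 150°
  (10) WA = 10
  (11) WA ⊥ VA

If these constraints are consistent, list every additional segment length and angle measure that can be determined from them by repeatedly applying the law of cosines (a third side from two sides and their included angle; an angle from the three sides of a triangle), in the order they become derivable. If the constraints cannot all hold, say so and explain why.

The constraints are consistent. Derivable facts, in order:
After 1 step:
- AE ≈ 21.28
- VB = √65
- VW = √181
- ∠APU = 71.25°
- ∠APV = 67.11°
- ∠AUP = 37.5°
- ∠AVP = 67.11°
- ∠PAU = 71.25°
- ∠PAV = 45.77°
After 2 steps:
- ∠AEP = 12.21°
- ∠AVW = 48.01°
- ∠AWV = 41.99°
- ∠BVP = 29.74°
- ∠EAP = 17.79°
- ∠PBV = 60.26°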